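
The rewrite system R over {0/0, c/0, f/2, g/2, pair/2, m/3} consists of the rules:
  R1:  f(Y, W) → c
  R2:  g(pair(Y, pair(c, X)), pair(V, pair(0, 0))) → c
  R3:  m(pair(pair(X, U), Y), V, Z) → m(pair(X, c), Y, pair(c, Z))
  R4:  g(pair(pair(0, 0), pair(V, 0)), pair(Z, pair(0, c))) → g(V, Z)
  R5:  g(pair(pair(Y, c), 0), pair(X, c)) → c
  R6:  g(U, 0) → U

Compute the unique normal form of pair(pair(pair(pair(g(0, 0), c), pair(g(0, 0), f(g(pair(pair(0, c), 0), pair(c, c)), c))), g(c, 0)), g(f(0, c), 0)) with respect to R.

pair(pair(pair(pair(0, c), pair(0, c)), c), c)

1. pair(pair(pair(pair(g(0, 0), c), pair(g(0, 0), f(g(pair(pair(0, c), 0), pair(c, c)), c))), g(c, 0)), g(f(0, c), 0))  →  pair(pair(pair(pair(0, c), pair(g(0, 0), f(g(pair(pair(0, c), 0), pair(c, c)), c))), g(c, 0)), g(f(0, c), 0))   [R6 at 1.1.1.1]
2. pair(pair(pair(pair(0, c), pair(g(0, 0), f(g(pair(pair(0, c), 0), pair(c, c)), c))), g(c, 0)), g(f(0, c), 0))  →  pair(pair(pair(pair(0, c), pair(0, f(g(pair(pair(0, c), 0), pair(c, c)), c))), g(c, 0)), g(f(0, c), 0))   [R6 at 1.1.2.1]
3. pair(pair(pair(pair(0, c), pair(0, f(g(pair(pair(0, c), 0), pair(c, c)), c))), g(c, 0)), g(f(0, c), 0))  →  pair(pair(pair(pair(0, c), pair(0, c)), g(c, 0)), g(f(0, c), 0))   [R1 at 1.1.2.2]
4. pair(pair(pair(pair(0, c), pair(0, c)), g(c, 0)), g(f(0, c), 0))  →  pair(pair(pair(pair(0, c), pair(0, c)), c), g(f(0, c), 0))   [R6 at 1.2]
5. pair(pair(pair(pair(0, c), pair(0, c)), c), g(f(0, c), 0))  →  pair(pair(pair(pair(0, c), pair(0, c)), c), f(0, c))   [R6 at 2]
6. pair(pair(pair(pair(0, c), pair(0, c)), c), f(0, c))  →  pair(pair(pair(pair(0, c), pair(0, c)), c), c)   [R1 at 2]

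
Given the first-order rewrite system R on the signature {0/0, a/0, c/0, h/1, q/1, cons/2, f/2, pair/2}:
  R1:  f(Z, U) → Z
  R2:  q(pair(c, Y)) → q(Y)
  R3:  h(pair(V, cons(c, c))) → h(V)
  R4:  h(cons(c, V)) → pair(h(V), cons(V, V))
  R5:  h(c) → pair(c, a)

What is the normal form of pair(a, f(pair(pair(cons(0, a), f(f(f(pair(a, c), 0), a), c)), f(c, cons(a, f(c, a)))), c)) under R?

pair(a, pair(pair(cons(0, a), pair(a, c)), c))

1. pair(a, f(pair(pair(cons(0, a), f(f(f(pair(a, c), 0), a), c)), f(c, cons(a, f(c, a)))), c))  →  pair(a, pair(pair(cons(0, a), f(f(f(pair(a, c), 0), a), c)), f(c, cons(a, f(c, a)))))   [R1 at 2]
2. pair(a, pair(pair(cons(0, a), f(f(f(pair(a, c), 0), a), c)), f(c, cons(a, f(c, a)))))  →  pair(a, pair(pair(cons(0, a), f(f(pair(a, c), 0), a)), f(c, cons(a, f(c, a)))))   [R1 at 2.1.2]
3. pair(a, pair(pair(cons(0, a), f(f(pair(a, c), 0), a)), f(c, cons(a, f(c, a)))))  →  pair(a, pair(pair(cons(0, a), f(pair(a, c), 0)), f(c, cons(a, f(c, a)))))   [R1 at 2.1.2]
4. pair(a, pair(pair(cons(0, a), f(pair(a, c), 0)), f(c, cons(a, f(c, a)))))  →  pair(a, pair(pair(cons(0, a), pair(a, c)), f(c, cons(a, f(c, a)))))   [R1 at 2.1.2]
5. pair(a, pair(pair(cons(0, a), pair(a, c)), f(c, cons(a, f(c, a)))))  →  pair(a, pair(pair(cons(0, a), pair(a, c)), c))   [R1 at 2.2]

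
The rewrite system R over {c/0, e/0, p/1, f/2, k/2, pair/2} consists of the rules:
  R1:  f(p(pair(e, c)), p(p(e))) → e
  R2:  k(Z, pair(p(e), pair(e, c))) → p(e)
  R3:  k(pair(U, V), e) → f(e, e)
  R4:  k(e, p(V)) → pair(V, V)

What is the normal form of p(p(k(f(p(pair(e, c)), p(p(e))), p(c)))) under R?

1. p(p(k(f(p(pair(e, c)), p(p(e))), p(c))))  →  p(p(k(e, p(c))))   [R1 at 1.1.1]
2. p(p(k(e, p(c))))  →  p(p(pair(c, c)))   [R4 at 1.1]

p(p(pair(c, c)))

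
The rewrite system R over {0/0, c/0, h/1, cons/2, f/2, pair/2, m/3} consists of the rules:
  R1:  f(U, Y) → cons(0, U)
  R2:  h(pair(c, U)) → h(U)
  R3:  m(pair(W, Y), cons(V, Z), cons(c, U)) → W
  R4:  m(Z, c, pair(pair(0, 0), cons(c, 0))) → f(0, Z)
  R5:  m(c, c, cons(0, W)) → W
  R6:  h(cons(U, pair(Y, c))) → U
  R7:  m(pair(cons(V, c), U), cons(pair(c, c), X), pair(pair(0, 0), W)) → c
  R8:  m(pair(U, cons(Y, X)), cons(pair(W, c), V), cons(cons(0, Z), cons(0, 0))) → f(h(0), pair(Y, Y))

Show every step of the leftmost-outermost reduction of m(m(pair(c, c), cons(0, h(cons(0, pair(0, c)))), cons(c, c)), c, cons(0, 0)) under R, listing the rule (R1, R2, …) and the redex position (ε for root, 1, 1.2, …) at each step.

1. m(m(pair(c, c), cons(0, h(cons(0, pair(0, c)))), cons(c, c)), c, cons(0, 0))  →  m(c, c, cons(0, 0))   [R3 at 1]
2. m(c, c, cons(0, 0))  →  0   [R5 at ε]

0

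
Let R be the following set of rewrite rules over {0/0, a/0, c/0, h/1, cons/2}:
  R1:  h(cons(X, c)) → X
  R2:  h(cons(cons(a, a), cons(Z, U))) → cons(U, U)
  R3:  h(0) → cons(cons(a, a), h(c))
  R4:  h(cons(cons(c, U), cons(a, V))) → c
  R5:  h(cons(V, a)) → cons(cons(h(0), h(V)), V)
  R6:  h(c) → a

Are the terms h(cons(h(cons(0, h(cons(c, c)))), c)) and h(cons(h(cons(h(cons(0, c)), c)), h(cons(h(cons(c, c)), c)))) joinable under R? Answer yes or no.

yes — NF(t₁) = 0, NF(t₂) = 0

Reduce t₁ = h(cons(h(cons(0, h(cons(c, c)))), c)):
1. h(cons(h(cons(0, h(cons(c, c)))), c))  →  h(cons(0, h(cons(c, c))))   [R1 at ε]
2. h(cons(0, h(cons(c, c))))  →  h(cons(0, c))   [R1 at 1.2]
3. h(cons(0, c))  →  0   [R1 at ε]

Reduce t₂ = h(cons(h(cons(h(cons(0, c)), c)), h(cons(h(cons(c, c)), c)))):
1. h(cons(h(cons(h(cons(0, c)), c)), h(cons(h(cons(c, c)), c))))  →  h(cons(h(cons(0, c)), h(cons(h(cons(c, c)), c))))   [R1 at 1.1]
2. h(cons(h(cons(0, c)), h(cons(h(cons(c, c)), c))))  →  h(cons(0, h(cons(h(cons(c, c)), c))))   [R1 at 1.1]
3. h(cons(0, h(cons(h(cons(c, c)), c))))  →  h(cons(0, h(cons(c, c))))   [R1 at 1.2]
4. h(cons(0, h(cons(c, c))))  →  h(cons(0, c))   [R1 at 1.2]
5. h(cons(0, c))  →  0   [R1 at ε]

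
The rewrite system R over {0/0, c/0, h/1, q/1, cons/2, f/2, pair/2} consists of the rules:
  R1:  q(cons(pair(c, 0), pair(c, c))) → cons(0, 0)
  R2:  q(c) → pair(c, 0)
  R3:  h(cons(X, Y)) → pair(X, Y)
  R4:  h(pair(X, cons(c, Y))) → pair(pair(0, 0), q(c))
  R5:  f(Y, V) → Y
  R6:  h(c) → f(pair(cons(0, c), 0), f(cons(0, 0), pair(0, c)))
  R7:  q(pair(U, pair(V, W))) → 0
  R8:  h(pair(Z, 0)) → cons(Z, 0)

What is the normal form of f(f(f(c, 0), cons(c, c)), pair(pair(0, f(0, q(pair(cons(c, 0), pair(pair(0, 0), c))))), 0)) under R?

c

1. f(f(f(c, 0), cons(c, c)), pair(pair(0, f(0, q(pair(cons(c, 0), pair(pair(0, 0), c))))), 0))  →  f(f(c, 0), cons(c, c))   [R5 at ε]
2. f(f(c, 0), cons(c, c))  →  f(c, 0)   [R5 at ε]
3. f(c, 0)  →  c   [R5 at ε]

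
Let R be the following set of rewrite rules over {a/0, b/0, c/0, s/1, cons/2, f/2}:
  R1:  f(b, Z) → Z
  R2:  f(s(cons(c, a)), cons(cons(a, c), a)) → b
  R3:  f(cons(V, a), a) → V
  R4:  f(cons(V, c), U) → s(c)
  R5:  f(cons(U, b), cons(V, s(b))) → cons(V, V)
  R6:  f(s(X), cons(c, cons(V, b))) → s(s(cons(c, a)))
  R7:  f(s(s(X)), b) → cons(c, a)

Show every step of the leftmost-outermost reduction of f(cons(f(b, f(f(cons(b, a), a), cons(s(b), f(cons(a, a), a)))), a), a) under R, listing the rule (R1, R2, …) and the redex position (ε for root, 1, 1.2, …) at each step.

1. f(cons(f(b, f(f(cons(b, a), a), cons(s(b), f(cons(a, a), a)))), a), a)  →  f(b, f(f(cons(b, a), a), cons(s(b), f(cons(a, a), a))))   [R3 at ε]
2. f(b, f(f(cons(b, a), a), cons(s(b), f(cons(a, a), a))))  →  f(f(cons(b, a), a), cons(s(b), f(cons(a, a), a)))   [R1 at ε]
3. f(f(cons(b, a), a), cons(s(b), f(cons(a, a), a)))  →  f(b, cons(s(b), f(cons(a, a), a)))   [R3 at 1]
4. f(b, cons(s(b), f(cons(a, a), a)))  →  cons(s(b), f(cons(a, a), a))   [R1 at ε]
5. cons(s(b), f(cons(a, a), a))  →  cons(s(b), a)   [R3 at 2]

cons(s(b), a)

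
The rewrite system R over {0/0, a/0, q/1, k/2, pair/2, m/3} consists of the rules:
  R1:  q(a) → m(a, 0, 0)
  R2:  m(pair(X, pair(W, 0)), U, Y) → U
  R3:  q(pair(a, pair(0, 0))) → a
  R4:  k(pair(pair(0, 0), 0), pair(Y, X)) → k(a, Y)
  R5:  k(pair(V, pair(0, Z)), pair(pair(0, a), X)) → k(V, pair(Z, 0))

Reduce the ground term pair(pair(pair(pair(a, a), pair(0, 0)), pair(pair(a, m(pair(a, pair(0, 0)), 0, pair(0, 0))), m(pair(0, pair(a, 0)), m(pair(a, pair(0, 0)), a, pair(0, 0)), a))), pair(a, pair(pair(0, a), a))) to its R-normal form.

pair(pair(pair(pair(a, a), pair(0, 0)), pair(pair(a, 0), a)), pair(a, pair(pair(0, a), a)))

1. pair(pair(pair(pair(a, a), pair(0, 0)), pair(pair(a, m(pair(a, pair(0, 0)), 0, pair(0, 0))), m(pair(0, pair(a, 0)), m(pair(a, pair(0, 0)), a, pair(0, 0)), a))), pair(a, pair(pair(0, a), a)))  →  pair(pair(pair(pair(a, a), pair(0, 0)), pair(pair(a, 0), m(pair(0, pair(a, 0)), m(pair(a, pair(0, 0)), a, pair(0, 0)), a))), pair(a, pair(pair(0, a), a)))   [R2 at 1.2.1.2]
2. pair(pair(pair(pair(a, a), pair(0, 0)), pair(pair(a, 0), m(pair(0, pair(a, 0)), m(pair(a, pair(0, 0)), a, pair(0, 0)), a))), pair(a, pair(pair(0, a), a)))  →  pair(pair(pair(pair(a, a), pair(0, 0)), pair(pair(a, 0), m(pair(a, pair(0, 0)), a, pair(0, 0)))), pair(a, pair(pair(0, a), a)))   [R2 at 1.2.2]
3. pair(pair(pair(pair(a, a), pair(0, 0)), pair(pair(a, 0), m(pair(a, pair(0, 0)), a, pair(0, 0)))), pair(a, pair(pair(0, a), a)))  →  pair(pair(pair(pair(a, a), pair(0, 0)), pair(pair(a, 0), a)), pair(a, pair(pair(0, a), a)))   [R2 at 1.2.2]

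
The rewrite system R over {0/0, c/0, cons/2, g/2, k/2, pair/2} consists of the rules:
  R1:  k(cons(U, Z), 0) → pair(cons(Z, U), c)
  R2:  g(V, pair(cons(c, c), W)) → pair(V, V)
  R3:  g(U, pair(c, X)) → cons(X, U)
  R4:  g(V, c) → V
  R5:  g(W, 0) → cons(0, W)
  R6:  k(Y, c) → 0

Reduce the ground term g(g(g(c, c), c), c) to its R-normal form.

1. g(g(g(c, c), c), c)  →  g(g(c, c), c)   [R4 at ε]
2. g(g(c, c), c)  →  g(c, c)   [R4 at ε]
3. g(c, c)  →  c   [R4 at ε]

c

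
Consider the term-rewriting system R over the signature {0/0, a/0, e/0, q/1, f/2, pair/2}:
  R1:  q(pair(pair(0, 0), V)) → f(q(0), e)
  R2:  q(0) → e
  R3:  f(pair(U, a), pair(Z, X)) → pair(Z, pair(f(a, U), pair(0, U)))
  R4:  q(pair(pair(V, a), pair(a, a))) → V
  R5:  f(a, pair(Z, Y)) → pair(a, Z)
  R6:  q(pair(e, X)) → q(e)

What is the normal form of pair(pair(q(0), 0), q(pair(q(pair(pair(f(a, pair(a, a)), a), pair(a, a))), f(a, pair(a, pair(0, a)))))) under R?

pair(pair(e, 0), a)

1. pair(pair(q(0), 0), q(pair(q(pair(pair(f(a, pair(a, a)), a), pair(a, a))), f(a, pair(a, pair(0, a))))))  →  pair(pair(e, 0), q(pair(q(pair(pair(f(a, pair(a, a)), a), pair(a, a))), f(a, pair(a, pair(0, a))))))   [R2 at 1.1]
2. pair(pair(e, 0), q(pair(q(pair(pair(f(a, pair(a, a)), a), pair(a, a))), f(a, pair(a, pair(0, a))))))  →  pair(pair(e, 0), q(pair(f(a, pair(a, a)), f(a, pair(a, pair(0, a))))))   [R4 at 2.1.1]
3. pair(pair(e, 0), q(pair(f(a, pair(a, a)), f(a, pair(a, pair(0, a))))))  →  pair(pair(e, 0), q(pair(pair(a, a), f(a, pair(a, pair(0, a))))))   [R5 at 2.1.1]
4. pair(pair(e, 0), q(pair(pair(a, a), f(a, pair(a, pair(0, a))))))  →  pair(pair(e, 0), q(pair(pair(a, a), pair(a, a))))   [R5 at 2.1.2]
5. pair(pair(e, 0), q(pair(pair(a, a), pair(a, a))))  →  pair(pair(e, 0), a)   [R4 at 2]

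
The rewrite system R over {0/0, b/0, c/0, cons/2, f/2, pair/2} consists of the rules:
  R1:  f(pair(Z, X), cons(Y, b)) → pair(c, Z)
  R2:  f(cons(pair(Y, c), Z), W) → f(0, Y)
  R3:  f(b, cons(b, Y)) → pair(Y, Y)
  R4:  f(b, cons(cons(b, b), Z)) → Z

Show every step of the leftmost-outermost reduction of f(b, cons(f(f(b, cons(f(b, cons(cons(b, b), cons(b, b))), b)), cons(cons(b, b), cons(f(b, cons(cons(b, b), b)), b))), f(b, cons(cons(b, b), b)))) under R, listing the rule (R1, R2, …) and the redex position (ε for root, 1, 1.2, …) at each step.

b

1. f(b, cons(f(f(b, cons(f(b, cons(cons(b, b), cons(b, b))), b)), cons(cons(b, b), cons(f(b, cons(cons(b, b), b)), b))), f(b, cons(cons(b, b), b))))  →  f(b, cons(f(f(b, cons(cons(b, b), b)), cons(cons(b, b), cons(f(b, cons(cons(b, b), b)), b))), f(b, cons(cons(b, b), b))))   [R4 at 2.1.1.2.1]
2. f(b, cons(f(f(b, cons(cons(b, b), b)), cons(cons(b, b), cons(f(b, cons(cons(b, b), b)), b))), f(b, cons(cons(b, b), b))))  →  f(b, cons(f(b, cons(cons(b, b), cons(f(b, cons(cons(b, b), b)), b))), f(b, cons(cons(b, b), b))))   [R4 at 2.1.1]
3. f(b, cons(f(b, cons(cons(b, b), cons(f(b, cons(cons(b, b), b)), b))), f(b, cons(cons(b, b), b))))  →  f(b, cons(cons(f(b, cons(cons(b, b), b)), b), f(b, cons(cons(b, b), b))))   [R4 at 2.1]
4. f(b, cons(cons(f(b, cons(cons(b, b), b)), b), f(b, cons(cons(b, b), b))))  →  f(b, cons(cons(b, b), f(b, cons(cons(b, b), b))))   [R4 at 2.1.1]
5. f(b, cons(cons(b, b), f(b, cons(cons(b, b), b))))  →  f(b, cons(cons(b, b), b))   [R4 at ε]
6. f(b, cons(cons(b, b), b))  →  b   [R4 at ε]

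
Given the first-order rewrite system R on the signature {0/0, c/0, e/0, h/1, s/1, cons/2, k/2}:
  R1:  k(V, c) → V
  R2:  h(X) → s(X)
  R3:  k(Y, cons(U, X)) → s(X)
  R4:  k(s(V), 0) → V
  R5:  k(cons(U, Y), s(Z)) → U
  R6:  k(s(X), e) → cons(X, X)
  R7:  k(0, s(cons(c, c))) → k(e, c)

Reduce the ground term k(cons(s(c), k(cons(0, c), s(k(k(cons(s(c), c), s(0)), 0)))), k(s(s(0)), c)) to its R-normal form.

1. k(cons(s(c), k(cons(0, c), s(k(k(cons(s(c), c), s(0)), 0)))), k(s(s(0)), c))  →  k(cons(s(c), 0), k(s(s(0)), c))   [R5 at 1.2]
2. k(cons(s(c), 0), k(s(s(0)), c))  →  k(cons(s(c), 0), s(s(0)))   [R1 at 2]
3. k(cons(s(c), 0), s(s(0)))  →  s(c)   [R5 at ε]

s(c)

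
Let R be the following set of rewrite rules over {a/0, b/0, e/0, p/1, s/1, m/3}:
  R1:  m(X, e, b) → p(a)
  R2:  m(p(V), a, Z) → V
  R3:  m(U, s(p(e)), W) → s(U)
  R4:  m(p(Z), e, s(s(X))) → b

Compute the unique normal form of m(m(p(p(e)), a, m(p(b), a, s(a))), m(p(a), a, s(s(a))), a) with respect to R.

e

1. m(m(p(p(e)), a, m(p(b), a, s(a))), m(p(a), a, s(s(a))), a)  →  m(p(e), m(p(a), a, s(s(a))), a)   [R2 at 1]
2. m(p(e), m(p(a), a, s(s(a))), a)  →  m(p(e), a, a)   [R2 at 2]
3. m(p(e), a, a)  →  e   [R2 at ε]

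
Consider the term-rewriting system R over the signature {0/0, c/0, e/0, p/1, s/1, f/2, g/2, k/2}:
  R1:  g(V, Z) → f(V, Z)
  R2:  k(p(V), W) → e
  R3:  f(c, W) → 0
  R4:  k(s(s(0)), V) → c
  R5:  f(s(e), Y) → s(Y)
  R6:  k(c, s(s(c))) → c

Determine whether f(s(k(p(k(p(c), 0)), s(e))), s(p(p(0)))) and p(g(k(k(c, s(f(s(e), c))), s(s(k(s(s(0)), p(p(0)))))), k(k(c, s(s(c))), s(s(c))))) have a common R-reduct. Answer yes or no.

Reduce t₁ = f(s(k(p(k(p(c), 0)), s(e))), s(p(p(0)))):
1. f(s(k(p(k(p(c), 0)), s(e))), s(p(p(0))))  →  f(s(e), s(p(p(0))))   [R2 at 1.1]
2. f(s(e), s(p(p(0))))  →  s(s(p(p(0))))   [R5 at ε]

Reduce t₂ = p(g(k(k(c, s(f(s(e), c))), s(s(k(s(s(0)), p(p(0)))))), k(k(c, s(s(c))), s(s(c))))):
1. p(g(k(k(c, s(f(s(e), c))), s(s(k(s(s(0)), p(p(0)))))), k(k(c, s(s(c))), s(s(c)))))  →  p(f(k(k(c, s(f(s(e), c))), s(s(k(s(s(0)), p(p(0)))))), k(k(c, s(s(c))), s(s(c)))))   [R1 at 1]
2. p(f(k(k(c, s(f(s(e), c))), s(s(k(s(s(0)), p(p(0)))))), k(k(c, s(s(c))), s(s(c)))))  →  p(f(k(k(c, s(s(c))), s(s(k(s(s(0)), p(p(0)))))), k(k(c, s(s(c))), s(s(c)))))   [R5 at 1.1.1.2.1]
3. p(f(k(k(c, s(s(c))), s(s(k(s(s(0)), p(p(0)))))), k(k(c, s(s(c))), s(s(c)))))  →  p(f(k(c, s(s(k(s(s(0)), p(p(0)))))), k(k(c, s(s(c))), s(s(c)))))   [R6 at 1.1.1]
4. p(f(k(c, s(s(k(s(s(0)), p(p(0)))))), k(k(c, s(s(c))), s(s(c)))))  →  p(f(k(c, s(s(c))), k(k(c, s(s(c))), s(s(c)))))   [R4 at 1.1.2.1.1]
5. p(f(k(c, s(s(c))), k(k(c, s(s(c))), s(s(c)))))  →  p(f(c, k(k(c, s(s(c))), s(s(c)))))   [R6 at 1.1]
6. p(f(c, k(k(c, s(s(c))), s(s(c)))))  →  p(0)   [R3 at 1]

no — NF(t₁) = s(s(p(p(0)))), NF(t₂) = p(0)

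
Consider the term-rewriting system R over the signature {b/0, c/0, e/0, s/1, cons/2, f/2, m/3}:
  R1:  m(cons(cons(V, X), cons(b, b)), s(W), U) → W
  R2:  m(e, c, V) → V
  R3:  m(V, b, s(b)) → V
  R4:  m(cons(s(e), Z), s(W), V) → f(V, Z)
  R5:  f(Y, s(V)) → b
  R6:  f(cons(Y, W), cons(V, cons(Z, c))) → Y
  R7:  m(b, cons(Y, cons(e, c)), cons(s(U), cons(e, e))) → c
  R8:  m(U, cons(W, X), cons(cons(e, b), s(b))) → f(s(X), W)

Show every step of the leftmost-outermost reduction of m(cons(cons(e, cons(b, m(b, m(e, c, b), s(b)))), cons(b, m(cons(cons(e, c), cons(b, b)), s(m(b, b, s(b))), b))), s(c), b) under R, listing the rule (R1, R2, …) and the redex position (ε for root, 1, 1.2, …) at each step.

1. m(cons(cons(e, cons(b, m(b, m(e, c, b), s(b)))), cons(b, m(cons(cons(e, c), cons(b, b)), s(m(b, b, s(b))), b))), s(c), b)  →  m(cons(cons(e, cons(b, m(b, b, s(b)))), cons(b, m(cons(cons(e, c), cons(b, b)), s(m(b, b, s(b))), b))), s(c), b)   [R2 at 1.1.2.2.2]
2. m(cons(cons(e, cons(b, m(b, b, s(b)))), cons(b, m(cons(cons(e, c), cons(b, b)), s(m(b, b, s(b))), b))), s(c), b)  →  m(cons(cons(e, cons(b, b)), cons(b, m(cons(cons(e, c), cons(b, b)), s(m(b, b, s(b))), b))), s(c), b)   [R3 at 1.1.2.2]
3. m(cons(cons(e, cons(b, b)), cons(b, m(cons(cons(e, c), cons(b, b)), s(m(b, b, s(b))), b))), s(c), b)  →  m(cons(cons(e, cons(b, b)), cons(b, m(b, b, s(b)))), s(c), b)   [R1 at 1.2.2]
4. m(cons(cons(e, cons(b, b)), cons(b, m(b, b, s(b)))), s(c), b)  →  m(cons(cons(e, cons(b, b)), cons(b, b)), s(c), b)   [R3 at 1.2.2]
5. m(cons(cons(e, cons(b, b)), cons(b, b)), s(c), b)  →  c   [R1 at ε]

c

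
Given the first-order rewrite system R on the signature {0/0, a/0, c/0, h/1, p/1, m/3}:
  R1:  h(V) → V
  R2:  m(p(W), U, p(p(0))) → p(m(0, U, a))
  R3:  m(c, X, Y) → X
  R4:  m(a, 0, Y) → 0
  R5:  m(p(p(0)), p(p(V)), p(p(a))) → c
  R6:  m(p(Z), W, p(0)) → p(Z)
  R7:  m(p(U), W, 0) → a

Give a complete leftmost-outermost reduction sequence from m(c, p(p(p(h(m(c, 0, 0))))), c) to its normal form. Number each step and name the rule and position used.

p(p(p(0)))

1. m(c, p(p(p(h(m(c, 0, 0))))), c)  →  p(p(p(h(m(c, 0, 0)))))   [R3 at ε]
2. p(p(p(h(m(c, 0, 0)))))  →  p(p(p(m(c, 0, 0))))   [R1 at 1.1.1]
3. p(p(p(m(c, 0, 0))))  →  p(p(p(0)))   [R3 at 1.1.1]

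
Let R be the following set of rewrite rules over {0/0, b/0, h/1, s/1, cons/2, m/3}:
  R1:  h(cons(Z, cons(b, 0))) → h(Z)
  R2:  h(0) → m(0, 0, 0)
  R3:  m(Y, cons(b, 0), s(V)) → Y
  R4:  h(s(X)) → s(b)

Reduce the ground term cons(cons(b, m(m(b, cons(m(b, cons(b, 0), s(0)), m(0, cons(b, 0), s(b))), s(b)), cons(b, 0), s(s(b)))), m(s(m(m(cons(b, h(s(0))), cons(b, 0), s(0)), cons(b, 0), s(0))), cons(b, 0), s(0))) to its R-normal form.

cons(cons(b, b), s(cons(b, s(b))))

1. cons(cons(b, m(m(b, cons(m(b, cons(b, 0), s(0)), m(0, cons(b, 0), s(b))), s(b)), cons(b, 0), s(s(b)))), m(s(m(m(cons(b, h(s(0))), cons(b, 0), s(0)), cons(b, 0), s(0))), cons(b, 0), s(0)))  →  cons(cons(b, m(b, cons(m(b, cons(b, 0), s(0)), m(0, cons(b, 0), s(b))), s(b))), m(s(m(m(cons(b, h(s(0))), cons(b, 0), s(0)), cons(b, 0), s(0))), cons(b, 0), s(0)))   [R3 at 1.2]
2. cons(cons(b, m(b, cons(m(b, cons(b, 0), s(0)), m(0, cons(b, 0), s(b))), s(b))), m(s(m(m(cons(b, h(s(0))), cons(b, 0), s(0)), cons(b, 0), s(0))), cons(b, 0), s(0)))  →  cons(cons(b, m(b, cons(b, m(0, cons(b, 0), s(b))), s(b))), m(s(m(m(cons(b, h(s(0))), cons(b, 0), s(0)), cons(b, 0), s(0))), cons(b, 0), s(0)))   [R3 at 1.2.2.1]
3. cons(cons(b, m(b, cons(b, m(0, cons(b, 0), s(b))), s(b))), m(s(m(m(cons(b, h(s(0))), cons(b, 0), s(0)), cons(b, 0), s(0))), cons(b, 0), s(0)))  →  cons(cons(b, m(b, cons(b, 0), s(b))), m(s(m(m(cons(b, h(s(0))), cons(b, 0), s(0)), cons(b, 0), s(0))), cons(b, 0), s(0)))   [R3 at 1.2.2.2]
4. cons(cons(b, m(b, cons(b, 0), s(b))), m(s(m(m(cons(b, h(s(0))), cons(b, 0), s(0)), cons(b, 0), s(0))), cons(b, 0), s(0)))  →  cons(cons(b, b), m(s(m(m(cons(b, h(s(0))), cons(b, 0), s(0)), cons(b, 0), s(0))), cons(b, 0), s(0)))   [R3 at 1.2]
5. cons(cons(b, b), m(s(m(m(cons(b, h(s(0))), cons(b, 0), s(0)), cons(b, 0), s(0))), cons(b, 0), s(0)))  →  cons(cons(b, b), s(m(m(cons(b, h(s(0))), cons(b, 0), s(0)), cons(b, 0), s(0))))   [R3 at 2]
6. cons(cons(b, b), s(m(m(cons(b, h(s(0))), cons(b, 0), s(0)), cons(b, 0), s(0))))  →  cons(cons(b, b), s(m(cons(b, h(s(0))), cons(b, 0), s(0))))   [R3 at 2.1]
7. cons(cons(b, b), s(m(cons(b, h(s(0))), cons(b, 0), s(0))))  →  cons(cons(b, b), s(cons(b, h(s(0)))))   [R3 at 2.1]
8. cons(cons(b, b), s(cons(b, h(s(0)))))  →  cons(cons(b, b), s(cons(b, s(b))))   [R4 at 2.1.2]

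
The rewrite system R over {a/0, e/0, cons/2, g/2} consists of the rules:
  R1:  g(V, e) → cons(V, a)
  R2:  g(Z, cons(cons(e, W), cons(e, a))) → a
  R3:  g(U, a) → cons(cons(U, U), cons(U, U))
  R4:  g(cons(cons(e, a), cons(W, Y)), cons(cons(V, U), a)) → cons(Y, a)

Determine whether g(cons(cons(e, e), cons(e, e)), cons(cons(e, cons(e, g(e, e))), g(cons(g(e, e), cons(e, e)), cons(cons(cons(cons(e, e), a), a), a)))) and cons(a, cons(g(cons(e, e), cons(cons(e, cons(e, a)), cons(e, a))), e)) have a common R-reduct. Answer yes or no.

Reduce t₁ = g(cons(cons(e, e), cons(e, e)), cons(cons(e, cons(e, g(e, e))), g(cons(g(e, e), cons(e, e)), cons(cons(cons(cons(e, e), a), a), a)))):
1. g(cons(cons(e, e), cons(e, e)), cons(cons(e, cons(e, g(e, e))), g(cons(g(e, e), cons(e, e)), cons(cons(cons(cons(e, e), a), a), a))))  →  g(cons(cons(e, e), cons(e, e)), cons(cons(e, cons(e, cons(e, a))), g(cons(g(e, e), cons(e, e)), cons(cons(cons(cons(e, e), a), a), a))))   [R1 at 2.1.2.2]
2. g(cons(cons(e, e), cons(e, e)), cons(cons(e, cons(e, cons(e, a))), g(cons(g(e, e), cons(e, e)), cons(cons(cons(cons(e, e), a), a), a))))  →  g(cons(cons(e, e), cons(e, e)), cons(cons(e, cons(e, cons(e, a))), g(cons(cons(e, a), cons(e, e)), cons(cons(cons(cons(e, e), a), a), a))))   [R1 at 2.2.1.1]
3. g(cons(cons(e, e), cons(e, e)), cons(cons(e, cons(e, cons(e, a))), g(cons(cons(e, a), cons(e, e)), cons(cons(cons(cons(e, e), a), a), a))))  →  g(cons(cons(e, e), cons(e, e)), cons(cons(e, cons(e, cons(e, a))), cons(e, a)))   [R4 at 2.2]
4. g(cons(cons(e, e), cons(e, e)), cons(cons(e, cons(e, cons(e, a))), cons(e, a)))  →  a   [R2 at ε]

Reduce t₂ = cons(a, cons(g(cons(e, e), cons(cons(e, cons(e, a)), cons(e, a))), e)):
1. cons(a, cons(g(cons(e, e), cons(cons(e, cons(e, a)), cons(e, a))), e))  →  cons(a, cons(a, e))   [R2 at 2.1]

no — NF(t₁) = a, NF(t₂) = cons(a, cons(a, e))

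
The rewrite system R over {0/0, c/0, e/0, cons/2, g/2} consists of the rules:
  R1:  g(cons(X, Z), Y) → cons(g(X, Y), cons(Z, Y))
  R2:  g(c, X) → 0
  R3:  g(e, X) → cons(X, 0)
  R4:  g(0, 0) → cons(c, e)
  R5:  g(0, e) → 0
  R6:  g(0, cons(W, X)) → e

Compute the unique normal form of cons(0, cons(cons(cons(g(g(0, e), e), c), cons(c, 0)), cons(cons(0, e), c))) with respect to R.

1. cons(0, cons(cons(cons(g(g(0, e), e), c), cons(c, 0)), cons(cons(0, e), c)))  →  cons(0, cons(cons(cons(g(0, e), c), cons(c, 0)), cons(cons(0, e), c)))   [R5 at 2.1.1.1.1]
2. cons(0, cons(cons(cons(g(0, e), c), cons(c, 0)), cons(cons(0, e), c)))  →  cons(0, cons(cons(cons(0, c), cons(c, 0)), cons(cons(0, e), c)))   [R5 at 2.1.1.1]

cons(0, cons(cons(cons(0, c), cons(c, 0)), cons(cons(0, e), c)))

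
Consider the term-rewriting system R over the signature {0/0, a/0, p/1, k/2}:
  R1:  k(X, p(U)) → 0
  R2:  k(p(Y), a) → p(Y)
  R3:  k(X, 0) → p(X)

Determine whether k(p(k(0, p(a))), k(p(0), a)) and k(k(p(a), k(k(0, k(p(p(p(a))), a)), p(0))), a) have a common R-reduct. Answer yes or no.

no — NF(t₁) = 0, NF(t₂) = p(p(a))

Reduce t₁ = k(p(k(0, p(a))), k(p(0), a)):
1. k(p(k(0, p(a))), k(p(0), a))  →  k(p(0), k(p(0), a))   [R1 at 1.1]
2. k(p(0), k(p(0), a))  →  k(p(0), p(0))   [R2 at 2]
3. k(p(0), p(0))  →  0   [R1 at ε]

Reduce t₂ = k(k(p(a), k(k(0, k(p(p(p(a))), a)), p(0))), a):
1. k(k(p(a), k(k(0, k(p(p(p(a))), a)), p(0))), a)  →  k(k(p(a), 0), a)   [R1 at 1.2]
2. k(k(p(a), 0), a)  →  k(p(p(a)), a)   [R3 at 1]
3. k(p(p(a)), a)  →  p(p(a))   [R2 at ε]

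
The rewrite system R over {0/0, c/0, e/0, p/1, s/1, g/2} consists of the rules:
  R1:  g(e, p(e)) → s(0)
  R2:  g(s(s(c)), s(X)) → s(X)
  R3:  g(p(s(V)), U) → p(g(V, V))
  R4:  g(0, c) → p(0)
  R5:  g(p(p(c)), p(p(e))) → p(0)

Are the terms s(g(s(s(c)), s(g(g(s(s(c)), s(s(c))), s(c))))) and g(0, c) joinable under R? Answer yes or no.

Reduce t₁ = s(g(s(s(c)), s(g(g(s(s(c)), s(s(c))), s(c))))):
1. s(g(s(s(c)), s(g(g(s(s(c)), s(s(c))), s(c)))))  →  s(s(g(g(s(s(c)), s(s(c))), s(c))))   [R2 at 1]
2. s(s(g(g(s(s(c)), s(s(c))), s(c))))  →  s(s(g(s(s(c)), s(c))))   [R2 at 1.1.1]
3. s(s(g(s(s(c)), s(c))))  →  s(s(s(c)))   [R2 at 1.1]

Reduce t₂ = g(0, c):
1. g(0, c)  →  p(0)   [R4 at ε]

no — NF(t₁) = s(s(s(c))), NF(t₂) = p(0)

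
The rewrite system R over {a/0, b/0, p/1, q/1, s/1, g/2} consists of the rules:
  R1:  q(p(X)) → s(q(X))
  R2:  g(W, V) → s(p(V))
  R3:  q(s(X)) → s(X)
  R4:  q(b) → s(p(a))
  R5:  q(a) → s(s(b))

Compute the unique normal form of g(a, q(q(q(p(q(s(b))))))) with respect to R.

1. g(a, q(q(q(p(q(s(b)))))))  →  s(p(q(q(q(p(q(s(b))))))))   [R2 at ε]
2. s(p(q(q(q(p(q(s(b))))))))  →  s(p(q(q(s(q(q(s(b))))))))   [R1 at 1.1.1.1]
3. s(p(q(q(s(q(q(s(b))))))))  →  s(p(q(s(q(q(s(b)))))))   [R3 at 1.1.1]
4. s(p(q(s(q(q(s(b)))))))  →  s(p(s(q(q(s(b))))))   [R3 at 1.1]
5. s(p(s(q(q(s(b))))))  →  s(p(s(q(s(b)))))   [R3 at 1.1.1.1]
6. s(p(s(q(s(b)))))  →  s(p(s(s(b))))   [R3 at 1.1.1]

s(p(s(s(b))))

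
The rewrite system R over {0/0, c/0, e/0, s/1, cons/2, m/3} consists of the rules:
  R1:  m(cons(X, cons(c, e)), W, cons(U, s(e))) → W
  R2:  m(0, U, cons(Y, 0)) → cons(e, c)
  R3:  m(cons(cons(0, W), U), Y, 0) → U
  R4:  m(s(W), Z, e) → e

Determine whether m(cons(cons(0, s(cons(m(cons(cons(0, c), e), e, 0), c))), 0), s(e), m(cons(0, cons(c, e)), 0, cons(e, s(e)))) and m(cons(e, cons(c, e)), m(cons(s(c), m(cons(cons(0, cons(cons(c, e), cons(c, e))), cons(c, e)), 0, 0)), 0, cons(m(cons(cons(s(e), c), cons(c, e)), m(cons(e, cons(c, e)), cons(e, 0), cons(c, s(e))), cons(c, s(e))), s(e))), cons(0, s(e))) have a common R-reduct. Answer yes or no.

Reduce t₁ = m(cons(cons(0, s(cons(m(cons(cons(0, c), e), e, 0), c))), 0), s(e), m(cons(0, cons(c, e)), 0, cons(e, s(e)))):
1. m(cons(cons(0, s(cons(m(cons(cons(0, c), e), e, 0), c))), 0), s(e), m(cons(0, cons(c, e)), 0, cons(e, s(e))))  →  m(cons(cons(0, s(cons(e, c))), 0), s(e), m(cons(0, cons(c, e)), 0, cons(e, s(e))))   [R3 at 1.1.2.1.1]
2. m(cons(cons(0, s(cons(e, c))), 0), s(e), m(cons(0, cons(c, e)), 0, cons(e, s(e))))  →  m(cons(cons(0, s(cons(e, c))), 0), s(e), 0)   [R1 at 3]
3. m(cons(cons(0, s(cons(e, c))), 0), s(e), 0)  →  0   [R3 at ε]

Reduce t₂ = m(cons(e, cons(c, e)), m(cons(s(c), m(cons(cons(0, cons(cons(c, e), cons(c, e))), cons(c, e)), 0, 0)), 0, cons(m(cons(cons(s(e), c), cons(c, e)), m(cons(e, cons(c, e)), cons(e, 0), cons(c, s(e))), cons(c, s(e))), s(e))), cons(0, s(e))):
1. m(cons(e, cons(c, e)), m(cons(s(c), m(cons(cons(0, cons(cons(c, e), cons(c, e))), cons(c, e)), 0, 0)), 0, cons(m(cons(cons(s(e), c), cons(c, e)), m(cons(e, cons(c, e)), cons(e, 0), cons(c, s(e))), cons(c, s(e))), s(e))), cons(0, s(e)))  →  m(cons(s(c), m(cons(cons(0, cons(cons(c, e), cons(c, e))), cons(c, e)), 0, 0)), 0, cons(m(cons(cons(s(e), c), cons(c, e)), m(cons(e, cons(c, e)), cons(e, 0), cons(c, s(e))), cons(c, s(e))), s(e)))   [R1 at ε]
2. m(cons(s(c), m(cons(cons(0, cons(cons(c, e), cons(c, e))), cons(c, e)), 0, 0)), 0, cons(m(cons(cons(s(e), c), cons(c, e)), m(cons(e, cons(c, e)), cons(e, 0), cons(c, s(e))), cons(c, s(e))), s(e)))  →  m(cons(s(c), cons(c, e)), 0, cons(m(cons(cons(s(e), c), cons(c, e)), m(cons(e, cons(c, e)), cons(e, 0), cons(c, s(e))), cons(c, s(e))), s(e)))   [R3 at 1.2]
3. m(cons(s(c), cons(c, e)), 0, cons(m(cons(cons(s(e), c), cons(c, e)), m(cons(e, cons(c, e)), cons(e, 0), cons(c, s(e))), cons(c, s(e))), s(e)))  →  0   [R1 at ε]

yes — NF(t₁) = 0, NF(t₂) = 0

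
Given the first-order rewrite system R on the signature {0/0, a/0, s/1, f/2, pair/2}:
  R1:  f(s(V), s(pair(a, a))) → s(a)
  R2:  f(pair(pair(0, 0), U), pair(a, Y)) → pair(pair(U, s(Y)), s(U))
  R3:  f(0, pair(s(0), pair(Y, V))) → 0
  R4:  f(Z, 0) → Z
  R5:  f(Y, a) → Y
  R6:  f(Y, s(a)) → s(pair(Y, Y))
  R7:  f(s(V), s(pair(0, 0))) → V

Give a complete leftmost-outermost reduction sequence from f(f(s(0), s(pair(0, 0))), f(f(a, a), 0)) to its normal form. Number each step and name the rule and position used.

0

1. f(f(s(0), s(pair(0, 0))), f(f(a, a), 0))  →  f(0, f(f(a, a), 0))   [R7 at 1]
2. f(0, f(f(a, a), 0))  →  f(0, f(a, a))   [R4 at 2]
3. f(0, f(a, a))  →  f(0, a)   [R5 at 2]
4. f(0, a)  →  0   [R5 at ε]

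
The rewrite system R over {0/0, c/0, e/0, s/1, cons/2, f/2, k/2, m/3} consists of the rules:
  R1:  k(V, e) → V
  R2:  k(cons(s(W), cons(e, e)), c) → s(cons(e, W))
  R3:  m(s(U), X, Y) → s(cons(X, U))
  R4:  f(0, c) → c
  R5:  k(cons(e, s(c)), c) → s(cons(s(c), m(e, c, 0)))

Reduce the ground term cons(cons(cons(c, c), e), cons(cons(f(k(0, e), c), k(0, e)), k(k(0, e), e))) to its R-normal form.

1. cons(cons(cons(c, c), e), cons(cons(f(k(0, e), c), k(0, e)), k(k(0, e), e)))  →  cons(cons(cons(c, c), e), cons(cons(f(0, c), k(0, e)), k(k(0, e), e)))   [R1 at 2.1.1.1]
2. cons(cons(cons(c, c), e), cons(cons(f(0, c), k(0, e)), k(k(0, e), e)))  →  cons(cons(cons(c, c), e), cons(cons(c, k(0, e)), k(k(0, e), e)))   [R4 at 2.1.1]
3. cons(cons(cons(c, c), e), cons(cons(c, k(0, e)), k(k(0, e), e)))  →  cons(cons(cons(c, c), e), cons(cons(c, 0), k(k(0, e), e)))   [R1 at 2.1.2]
4. cons(cons(cons(c, c), e), cons(cons(c, 0), k(k(0, e), e)))  →  cons(cons(cons(c, c), e), cons(cons(c, 0), k(0, e)))   [R1 at 2.2]
5. cons(cons(cons(c, c), e), cons(cons(c, 0), k(0, e)))  →  cons(cons(cons(c, c), e), cons(cons(c, 0), 0))   [R1 at 2.2]

cons(cons(cons(c, c), e), cons(cons(c, 0), 0))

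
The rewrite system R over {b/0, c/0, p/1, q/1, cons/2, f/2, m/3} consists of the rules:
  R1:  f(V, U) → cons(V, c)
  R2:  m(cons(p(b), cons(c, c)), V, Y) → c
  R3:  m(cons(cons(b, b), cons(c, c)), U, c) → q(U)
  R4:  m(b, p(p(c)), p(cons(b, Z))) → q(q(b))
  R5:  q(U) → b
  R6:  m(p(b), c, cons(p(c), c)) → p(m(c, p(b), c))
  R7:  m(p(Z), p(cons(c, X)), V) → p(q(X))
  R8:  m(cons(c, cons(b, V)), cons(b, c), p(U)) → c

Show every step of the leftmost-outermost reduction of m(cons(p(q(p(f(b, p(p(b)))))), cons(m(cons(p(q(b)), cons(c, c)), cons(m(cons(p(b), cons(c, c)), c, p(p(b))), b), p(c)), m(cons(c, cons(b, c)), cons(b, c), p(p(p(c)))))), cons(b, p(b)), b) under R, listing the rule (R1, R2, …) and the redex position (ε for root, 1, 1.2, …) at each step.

1. m(cons(p(q(p(f(b, p(p(b)))))), cons(m(cons(p(q(b)), cons(c, c)), cons(m(cons(p(b), cons(c, c)), c, p(p(b))), b), p(c)), m(cons(c, cons(b, c)), cons(b, c), p(p(p(c)))))), cons(b, p(b)), b)  →  m(cons(p(b), cons(m(cons(p(q(b)), cons(c, c)), cons(m(cons(p(b), cons(c, c)), c, p(p(b))), b), p(c)), m(cons(c, cons(b, c)), cons(b, c), p(p(p(c)))))), cons(b, p(b)), b)   [R5 at 1.1.1]
2. m(cons(p(b), cons(m(cons(p(q(b)), cons(c, c)), cons(m(cons(p(b), cons(c, c)), c, p(p(b))), b), p(c)), m(cons(c, cons(b, c)), cons(b, c), p(p(p(c)))))), cons(b, p(b)), b)  →  m(cons(p(b), cons(m(cons(p(b), cons(c, c)), cons(m(cons(p(b), cons(c, c)), c, p(p(b))), b), p(c)), m(cons(c, cons(b, c)), cons(b, c), p(p(p(c)))))), cons(b, p(b)), b)   [R5 at 1.2.1.1.1.1]
3. m(cons(p(b), cons(m(cons(p(b), cons(c, c)), cons(m(cons(p(b), cons(c, c)), c, p(p(b))), b), p(c)), m(cons(c, cons(b, c)), cons(b, c), p(p(p(c)))))), cons(b, p(b)), b)  →  m(cons(p(b), cons(c, m(cons(c, cons(b, c)), cons(b, c), p(p(p(c)))))), cons(b, p(b)), b)   [R2 at 1.2.1]
4. m(cons(p(b), cons(c, m(cons(c, cons(b, c)), cons(b, c), p(p(p(c)))))), cons(b, p(b)), b)  →  m(cons(p(b), cons(c, c)), cons(b, p(b)), b)   [R8 at 1.2.2]
5. m(cons(p(b), cons(c, c)), cons(b, p(b)), b)  →  c   [R2 at ε]

c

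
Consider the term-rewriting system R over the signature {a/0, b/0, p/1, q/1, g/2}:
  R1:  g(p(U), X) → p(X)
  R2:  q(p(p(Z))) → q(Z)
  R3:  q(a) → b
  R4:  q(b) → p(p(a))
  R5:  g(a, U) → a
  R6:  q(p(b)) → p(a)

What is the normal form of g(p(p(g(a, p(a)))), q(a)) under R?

1. g(p(p(g(a, p(a)))), q(a))  →  p(q(a))   [R1 at ε]
2. p(q(a))  →  p(b)   [R3 at 1]

p(b)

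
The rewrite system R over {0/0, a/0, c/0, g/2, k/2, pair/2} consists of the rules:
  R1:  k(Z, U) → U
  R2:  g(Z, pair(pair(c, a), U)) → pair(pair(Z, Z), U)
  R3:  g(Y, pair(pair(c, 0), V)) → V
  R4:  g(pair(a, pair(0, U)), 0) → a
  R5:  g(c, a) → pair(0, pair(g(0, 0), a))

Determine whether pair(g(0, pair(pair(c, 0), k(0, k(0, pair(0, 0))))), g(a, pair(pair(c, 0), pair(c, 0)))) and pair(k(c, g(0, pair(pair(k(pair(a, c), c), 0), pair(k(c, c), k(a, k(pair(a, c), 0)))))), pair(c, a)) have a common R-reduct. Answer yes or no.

Reduce t₁ = pair(g(0, pair(pair(c, 0), k(0, k(0, pair(0, 0))))), g(a, pair(pair(c, 0), pair(c, 0)))):
1. pair(g(0, pair(pair(c, 0), k(0, k(0, pair(0, 0))))), g(a, pair(pair(c, 0), pair(c, 0))))  →  pair(k(0, k(0, pair(0, 0))), g(a, pair(pair(c, 0), pair(c, 0))))   [R3 at 1]
2. pair(k(0, k(0, pair(0, 0))), g(a, pair(pair(c, 0), pair(c, 0))))  →  pair(k(0, pair(0, 0)), g(a, pair(pair(c, 0), pair(c, 0))))   [R1 at 1]
3. pair(k(0, pair(0, 0)), g(a, pair(pair(c, 0), pair(c, 0))))  →  pair(pair(0, 0), g(a, pair(pair(c, 0), pair(c, 0))))   [R1 at 1]
4. pair(pair(0, 0), g(a, pair(pair(c, 0), pair(c, 0))))  →  pair(pair(0, 0), pair(c, 0))   [R3 at 2]

Reduce t₂ = pair(k(c, g(0, pair(pair(k(pair(a, c), c), 0), pair(k(c, c), k(a, k(pair(a, c), 0)))))), pair(c, a)):
1. pair(k(c, g(0, pair(pair(k(pair(a, c), c), 0), pair(k(c, c), k(a, k(pair(a, c), 0)))))), pair(c, a))  →  pair(g(0, pair(pair(k(pair(a, c), c), 0), pair(k(c, c), k(a, k(pair(a, c), 0))))), pair(c, a))   [R1 at 1]
2. pair(g(0, pair(pair(k(pair(a, c), c), 0), pair(k(c, c), k(a, k(pair(a, c), 0))))), pair(c, a))  →  pair(g(0, pair(pair(c, 0), pair(k(c, c), k(a, k(pair(a, c), 0))))), pair(c, a))   [R1 at 1.2.1.1]
3. pair(g(0, pair(pair(c, 0), pair(k(c, c), k(a, k(pair(a, c), 0))))), pair(c, a))  →  pair(pair(k(c, c), k(a, k(pair(a, c), 0))), pair(c, a))   [R3 at 1]
4. pair(pair(k(c, c), k(a, k(pair(a, c), 0))), pair(c, a))  →  pair(pair(c, k(a, k(pair(a, c), 0))), pair(c, a))   [R1 at 1.1]
5. pair(pair(c, k(a, k(pair(a, c), 0))), pair(c, a))  →  pair(pair(c, k(pair(a, c), 0)), pair(c, a))   [R1 at 1.2]
6. pair(pair(c, k(pair(a, c), 0)), pair(c, a))  →  pair(pair(c, 0), pair(c, a))   [R1 at 1.2]

no — NF(t₁) = pair(pair(0, 0), pair(c, 0)), NF(t₂) = pair(pair(c, 0), pair(c, a))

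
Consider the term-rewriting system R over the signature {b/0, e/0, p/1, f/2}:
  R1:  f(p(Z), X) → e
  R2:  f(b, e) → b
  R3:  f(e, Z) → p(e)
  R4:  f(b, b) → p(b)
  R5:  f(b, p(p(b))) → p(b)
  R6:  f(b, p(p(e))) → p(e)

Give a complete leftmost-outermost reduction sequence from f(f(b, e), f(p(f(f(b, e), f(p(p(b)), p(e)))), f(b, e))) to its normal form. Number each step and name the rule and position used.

b

1. f(f(b, e), f(p(f(f(b, e), f(p(p(b)), p(e)))), f(b, e)))  →  f(b, f(p(f(f(b, e), f(p(p(b)), p(e)))), f(b, e)))   [R2 at 1]
2. f(b, f(p(f(f(b, e), f(p(p(b)), p(e)))), f(b, e)))  →  f(b, e)   [R1 at 2]
3. f(b, e)  →  b   [R2 at ε]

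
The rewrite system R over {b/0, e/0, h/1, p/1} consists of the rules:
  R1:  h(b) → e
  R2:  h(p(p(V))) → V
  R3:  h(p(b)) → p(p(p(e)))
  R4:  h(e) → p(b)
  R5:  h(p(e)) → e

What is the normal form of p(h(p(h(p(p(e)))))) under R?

p(e)

1. p(h(p(h(p(p(e))))))  →  p(h(p(e)))   [R2 at 1.1.1]
2. p(h(p(e)))  →  p(e)   [R5 at 1]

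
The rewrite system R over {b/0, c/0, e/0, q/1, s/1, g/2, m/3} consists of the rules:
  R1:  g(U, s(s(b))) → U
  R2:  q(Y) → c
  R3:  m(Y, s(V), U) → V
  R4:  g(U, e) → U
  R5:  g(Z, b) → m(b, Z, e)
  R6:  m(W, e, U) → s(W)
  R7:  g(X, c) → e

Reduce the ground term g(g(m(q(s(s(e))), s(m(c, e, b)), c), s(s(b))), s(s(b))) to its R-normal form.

s(c)

1. g(g(m(q(s(s(e))), s(m(c, e, b)), c), s(s(b))), s(s(b)))  →  g(m(q(s(s(e))), s(m(c, e, b)), c), s(s(b)))   [R1 at ε]
2. g(m(q(s(s(e))), s(m(c, e, b)), c), s(s(b)))  →  m(q(s(s(e))), s(m(c, e, b)), c)   [R1 at ε]
3. m(q(s(s(e))), s(m(c, e, b)), c)  →  m(c, e, b)   [R3 at ε]
4. m(c, e, b)  →  s(c)   [R6 at ε]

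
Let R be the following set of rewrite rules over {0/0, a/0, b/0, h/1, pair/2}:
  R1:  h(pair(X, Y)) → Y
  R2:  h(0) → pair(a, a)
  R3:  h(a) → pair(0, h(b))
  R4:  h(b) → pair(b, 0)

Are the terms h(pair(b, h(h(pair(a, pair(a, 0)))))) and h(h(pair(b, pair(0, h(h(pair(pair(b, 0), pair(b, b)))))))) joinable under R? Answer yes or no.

Reduce t₁ = h(pair(b, h(h(pair(a, pair(a, 0)))))):
1. h(pair(b, h(h(pair(a, pair(a, 0))))))  →  h(h(pair(a, pair(a, 0))))   [R1 at ε]
2. h(h(pair(a, pair(a, 0))))  →  h(pair(a, 0))   [R1 at 1]
3. h(pair(a, 0))  →  0   [R1 at ε]

Reduce t₂ = h(h(pair(b, pair(0, h(h(pair(pair(b, 0), pair(b, b)))))))):
1. h(h(pair(b, pair(0, h(h(pair(pair(b, 0), pair(b, b))))))))  →  h(pair(0, h(h(pair(pair(b, 0), pair(b, b))))))   [R1 at 1]
2. h(pair(0, h(h(pair(pair(b, 0), pair(b, b))))))  →  h(h(pair(pair(b, 0), pair(b, b))))   [R1 at ε]
3. h(h(pair(pair(b, 0), pair(b, b))))  →  h(pair(b, b))   [R1 at 1]
4. h(pair(b, b))  →  b   [R1 at ε]

no — NF(t₁) = 0, NF(t₂) = b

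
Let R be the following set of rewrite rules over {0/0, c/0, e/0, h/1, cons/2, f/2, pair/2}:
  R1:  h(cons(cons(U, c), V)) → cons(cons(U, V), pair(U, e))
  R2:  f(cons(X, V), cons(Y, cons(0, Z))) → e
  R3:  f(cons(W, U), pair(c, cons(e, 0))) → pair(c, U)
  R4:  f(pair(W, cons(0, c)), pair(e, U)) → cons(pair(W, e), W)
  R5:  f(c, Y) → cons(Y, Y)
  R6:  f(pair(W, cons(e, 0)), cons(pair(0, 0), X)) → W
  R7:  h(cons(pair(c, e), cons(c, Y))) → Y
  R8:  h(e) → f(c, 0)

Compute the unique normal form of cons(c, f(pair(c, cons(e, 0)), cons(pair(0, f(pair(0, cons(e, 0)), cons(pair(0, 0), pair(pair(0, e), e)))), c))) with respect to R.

1. cons(c, f(pair(c, cons(e, 0)), cons(pair(0, f(pair(0, cons(e, 0)), cons(pair(0, 0), pair(pair(0, e), e)))), c)))  →  cons(c, f(pair(c, cons(e, 0)), cons(pair(0, 0), c)))   [R6 at 2.2.1.2]
2. cons(c, f(pair(c, cons(e, 0)), cons(pair(0, 0), c)))  →  cons(c, c)   [R6 at 2]

cons(c, c)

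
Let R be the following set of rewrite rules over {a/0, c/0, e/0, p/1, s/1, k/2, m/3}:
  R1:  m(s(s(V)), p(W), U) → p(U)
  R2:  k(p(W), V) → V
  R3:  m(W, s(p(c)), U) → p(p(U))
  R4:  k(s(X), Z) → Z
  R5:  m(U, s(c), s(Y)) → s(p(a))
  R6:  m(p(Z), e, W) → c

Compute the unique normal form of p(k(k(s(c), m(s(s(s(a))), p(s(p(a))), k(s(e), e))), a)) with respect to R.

p(a)

1. p(k(k(s(c), m(s(s(s(a))), p(s(p(a))), k(s(e), e))), a))  →  p(k(m(s(s(s(a))), p(s(p(a))), k(s(e), e)), a))   [R4 at 1.1]
2. p(k(m(s(s(s(a))), p(s(p(a))), k(s(e), e)), a))  →  p(k(p(k(s(e), e)), a))   [R1 at 1.1]
3. p(k(p(k(s(e), e)), a))  →  p(a)   [R2 at 1]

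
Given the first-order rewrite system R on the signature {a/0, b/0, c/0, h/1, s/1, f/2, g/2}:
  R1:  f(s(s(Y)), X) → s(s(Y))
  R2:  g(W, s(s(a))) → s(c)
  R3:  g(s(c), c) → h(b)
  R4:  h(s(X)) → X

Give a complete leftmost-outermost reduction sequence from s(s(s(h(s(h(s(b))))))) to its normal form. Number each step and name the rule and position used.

1. s(s(s(h(s(h(s(b)))))))  →  s(s(s(h(s(b)))))   [R4 at 1.1.1]
2. s(s(s(h(s(b)))))  →  s(s(s(b)))   [R4 at 1.1.1]

s(s(s(b)))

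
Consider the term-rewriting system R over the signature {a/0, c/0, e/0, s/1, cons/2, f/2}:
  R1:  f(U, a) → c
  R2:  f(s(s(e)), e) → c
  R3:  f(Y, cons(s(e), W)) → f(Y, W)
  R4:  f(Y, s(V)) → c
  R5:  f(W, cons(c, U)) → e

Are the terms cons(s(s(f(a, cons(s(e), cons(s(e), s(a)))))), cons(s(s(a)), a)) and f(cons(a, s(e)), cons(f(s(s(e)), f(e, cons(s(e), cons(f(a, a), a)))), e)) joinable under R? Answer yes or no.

Reduce t₁ = cons(s(s(f(a, cons(s(e), cons(s(e), s(a)))))), cons(s(s(a)), a)):
1. cons(s(s(f(a, cons(s(e), cons(s(e), s(a)))))), cons(s(s(a)), a))  →  cons(s(s(f(a, cons(s(e), s(a))))), cons(s(s(a)), a))   [R3 at 1.1.1]
2. cons(s(s(f(a, cons(s(e), s(a))))), cons(s(s(a)), a))  →  cons(s(s(f(a, s(a)))), cons(s(s(a)), a))   [R3 at 1.1.1]
3. cons(s(s(f(a, s(a)))), cons(s(s(a)), a))  →  cons(s(s(c)), cons(s(s(a)), a))   [R4 at 1.1.1]

Reduce t₂ = f(cons(a, s(e)), cons(f(s(s(e)), f(e, cons(s(e), cons(f(a, a), a)))), e)):
1. f(cons(a, s(e)), cons(f(s(s(e)), f(e, cons(s(e), cons(f(a, a), a)))), e))  →  f(cons(a, s(e)), cons(f(s(s(e)), f(e, cons(f(a, a), a))), e))   [R3 at 2.1.2]
2. f(cons(a, s(e)), cons(f(s(s(e)), f(e, cons(f(a, a), a))), e))  →  f(cons(a, s(e)), cons(f(s(s(e)), f(e, cons(c, a))), e))   [R1 at 2.1.2.2.1]
3. f(cons(a, s(e)), cons(f(s(s(e)), f(e, cons(c, a))), e))  →  f(cons(a, s(e)), cons(f(s(s(e)), e), e))   [R5 at 2.1.2]
4. f(cons(a, s(e)), cons(f(s(s(e)), e), e))  →  f(cons(a, s(e)), cons(c, e))   [R2 at 2.1]
5. f(cons(a, s(e)), cons(c, e))  →  e   [R5 at ε]

no — NF(t₁) = cons(s(s(c)), cons(s(s(a)), a)), NF(t₂) = e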